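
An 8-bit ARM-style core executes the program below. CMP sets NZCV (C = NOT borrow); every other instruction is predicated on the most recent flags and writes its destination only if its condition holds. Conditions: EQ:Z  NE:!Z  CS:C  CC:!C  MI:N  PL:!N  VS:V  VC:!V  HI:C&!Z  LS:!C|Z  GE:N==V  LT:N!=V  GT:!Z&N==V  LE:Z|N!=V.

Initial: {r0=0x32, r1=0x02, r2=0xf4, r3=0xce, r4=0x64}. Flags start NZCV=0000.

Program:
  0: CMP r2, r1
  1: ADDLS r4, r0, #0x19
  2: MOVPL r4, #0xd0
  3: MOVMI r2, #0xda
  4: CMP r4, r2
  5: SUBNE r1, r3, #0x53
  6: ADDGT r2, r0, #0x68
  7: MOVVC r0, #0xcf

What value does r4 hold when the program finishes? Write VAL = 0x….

0: ✓ CMP  NZCV=1010
1: · ADDLS
2: · MOVPL
3: ✓ MOVMI  r2←0xda
4: ✓ CMP  NZCV=1001
5: ✓ SUBNE  r1←0x7b
6: ✓ ADDGT  r2←0x9a
7: · MOVVC

VAL = 0x64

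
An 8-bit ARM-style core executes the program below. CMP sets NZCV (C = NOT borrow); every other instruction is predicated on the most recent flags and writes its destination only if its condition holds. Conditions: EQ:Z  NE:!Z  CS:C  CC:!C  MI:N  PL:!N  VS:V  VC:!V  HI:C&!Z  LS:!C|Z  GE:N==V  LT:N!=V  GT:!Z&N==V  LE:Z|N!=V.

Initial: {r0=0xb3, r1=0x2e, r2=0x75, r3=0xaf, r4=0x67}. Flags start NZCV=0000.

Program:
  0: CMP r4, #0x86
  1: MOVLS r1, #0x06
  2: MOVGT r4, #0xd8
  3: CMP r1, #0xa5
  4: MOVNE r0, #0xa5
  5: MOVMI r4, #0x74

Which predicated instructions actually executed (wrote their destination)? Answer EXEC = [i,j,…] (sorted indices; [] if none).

EXEC = [1,2,4]

0: ✓ CMP  NZCV=1001
1: ✓ MOVLS  r1←0x06
2: ✓ MOVGT  r4←0xd8
3: ✓ CMP  NZCV=0000
4: ✓ MOVNE  r0←0xa5
5: · MOVMI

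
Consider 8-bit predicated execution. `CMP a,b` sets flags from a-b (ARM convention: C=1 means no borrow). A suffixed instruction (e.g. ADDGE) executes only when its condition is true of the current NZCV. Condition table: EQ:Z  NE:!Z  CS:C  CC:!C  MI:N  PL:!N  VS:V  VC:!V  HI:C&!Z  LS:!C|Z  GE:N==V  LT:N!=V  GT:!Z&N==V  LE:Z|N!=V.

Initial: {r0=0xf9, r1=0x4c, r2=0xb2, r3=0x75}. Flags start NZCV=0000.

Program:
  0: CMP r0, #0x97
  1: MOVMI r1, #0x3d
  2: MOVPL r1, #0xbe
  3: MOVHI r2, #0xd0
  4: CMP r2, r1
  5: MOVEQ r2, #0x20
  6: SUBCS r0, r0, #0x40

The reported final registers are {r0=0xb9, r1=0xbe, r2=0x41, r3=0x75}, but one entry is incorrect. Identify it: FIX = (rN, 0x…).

FIX = (r2, 0xd0)

[0] flags=0010 → (cmp)
[1] flags=0010 MI?F → skip
[2] flags=0010 PL?T → r1=0xbe
[3] flags=0010 HI?T → r2=0xd0
[4] flags=0010 → (cmp)
[5] flags=0010 EQ?F → skip
[6] flags=0010 CS?T → r0=0xb9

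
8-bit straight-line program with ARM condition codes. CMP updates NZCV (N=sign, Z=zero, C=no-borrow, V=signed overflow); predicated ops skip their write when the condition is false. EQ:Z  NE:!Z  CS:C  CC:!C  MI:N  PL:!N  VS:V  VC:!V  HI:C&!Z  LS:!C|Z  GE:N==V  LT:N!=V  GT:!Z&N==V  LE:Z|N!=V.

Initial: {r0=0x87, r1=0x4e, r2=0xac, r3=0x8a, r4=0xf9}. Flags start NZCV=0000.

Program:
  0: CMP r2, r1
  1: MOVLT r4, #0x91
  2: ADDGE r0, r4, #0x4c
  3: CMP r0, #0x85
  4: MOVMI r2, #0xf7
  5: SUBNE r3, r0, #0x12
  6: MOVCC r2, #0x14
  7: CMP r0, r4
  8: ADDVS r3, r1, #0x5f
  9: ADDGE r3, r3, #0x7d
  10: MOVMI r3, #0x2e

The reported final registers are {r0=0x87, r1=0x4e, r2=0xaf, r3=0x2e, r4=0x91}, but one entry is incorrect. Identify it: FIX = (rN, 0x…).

0: ✓ CMP  NZCV=0011
1: ✓ MOVLT  r4←0x91
2: · ADDGE
3: ✓ CMP  NZCV=0010
4: · MOVMI
5: ✓ SUBNE  r3←0x75
6: · MOVCC
7: ✓ CMP  NZCV=1000
8: · ADDVS
9: · ADDGE
10: ✓ MOVMI  r3←0x2e

FIX = (r2, 0xac)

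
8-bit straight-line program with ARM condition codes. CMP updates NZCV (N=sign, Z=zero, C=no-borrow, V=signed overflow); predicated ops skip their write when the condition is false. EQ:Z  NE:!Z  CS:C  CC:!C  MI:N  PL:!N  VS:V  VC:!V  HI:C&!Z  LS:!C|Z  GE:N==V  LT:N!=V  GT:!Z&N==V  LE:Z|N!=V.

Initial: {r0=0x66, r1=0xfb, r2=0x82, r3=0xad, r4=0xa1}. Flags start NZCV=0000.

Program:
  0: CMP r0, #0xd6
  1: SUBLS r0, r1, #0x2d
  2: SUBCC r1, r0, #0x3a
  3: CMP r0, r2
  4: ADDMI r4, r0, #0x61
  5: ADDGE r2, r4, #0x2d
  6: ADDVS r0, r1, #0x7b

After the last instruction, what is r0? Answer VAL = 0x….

VAL = 0xce

[0] flags=1001 → (cmp)
[1] flags=1001 LS?T → r0=0xce
[2] flags=1001 CC?T → r1=0x94
[3] flags=0010 → (cmp)
[4] flags=0010 MI?F → skip
[5] flags=0010 GE?T → r2=0xce
[6] flags=0010 VS?F → skip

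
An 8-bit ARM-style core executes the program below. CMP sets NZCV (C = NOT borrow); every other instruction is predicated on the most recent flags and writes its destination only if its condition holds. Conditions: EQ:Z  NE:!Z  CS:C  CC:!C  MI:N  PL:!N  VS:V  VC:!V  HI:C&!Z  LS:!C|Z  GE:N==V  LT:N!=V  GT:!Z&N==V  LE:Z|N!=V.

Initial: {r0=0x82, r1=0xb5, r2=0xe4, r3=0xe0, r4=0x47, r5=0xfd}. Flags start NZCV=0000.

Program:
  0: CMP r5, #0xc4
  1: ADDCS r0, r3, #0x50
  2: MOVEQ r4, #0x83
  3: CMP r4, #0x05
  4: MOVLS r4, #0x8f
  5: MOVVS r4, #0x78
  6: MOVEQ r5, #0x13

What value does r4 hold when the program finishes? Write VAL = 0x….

VAL = 0x47

0: ✓ CMP  NZCV=0010
1: ✓ ADDCS  r0←0x30
2: · MOVEQ
3: ✓ CMP  NZCV=0010
4: · MOVLS
5: · MOVVS
6: · MOVEQ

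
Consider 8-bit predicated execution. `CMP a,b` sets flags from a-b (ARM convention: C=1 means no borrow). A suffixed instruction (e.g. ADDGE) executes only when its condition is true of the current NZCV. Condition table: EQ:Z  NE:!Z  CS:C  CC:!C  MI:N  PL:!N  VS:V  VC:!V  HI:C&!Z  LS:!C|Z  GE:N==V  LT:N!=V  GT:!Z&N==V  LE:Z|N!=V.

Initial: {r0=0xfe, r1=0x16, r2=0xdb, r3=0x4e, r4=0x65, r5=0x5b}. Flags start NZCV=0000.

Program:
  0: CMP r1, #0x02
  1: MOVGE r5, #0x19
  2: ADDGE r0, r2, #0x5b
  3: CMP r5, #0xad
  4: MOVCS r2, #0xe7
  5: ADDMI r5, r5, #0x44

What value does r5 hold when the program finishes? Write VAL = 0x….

VAL = 0x19

[0] flags=0010 → (cmp)
[1] flags=0010 GE?T → r5=0x19
[2] flags=0010 GE?T → r0=0x36
[3] flags=0000 → (cmp)
[4] flags=0000 CS?F → skip
[5] flags=0000 MI?F → skip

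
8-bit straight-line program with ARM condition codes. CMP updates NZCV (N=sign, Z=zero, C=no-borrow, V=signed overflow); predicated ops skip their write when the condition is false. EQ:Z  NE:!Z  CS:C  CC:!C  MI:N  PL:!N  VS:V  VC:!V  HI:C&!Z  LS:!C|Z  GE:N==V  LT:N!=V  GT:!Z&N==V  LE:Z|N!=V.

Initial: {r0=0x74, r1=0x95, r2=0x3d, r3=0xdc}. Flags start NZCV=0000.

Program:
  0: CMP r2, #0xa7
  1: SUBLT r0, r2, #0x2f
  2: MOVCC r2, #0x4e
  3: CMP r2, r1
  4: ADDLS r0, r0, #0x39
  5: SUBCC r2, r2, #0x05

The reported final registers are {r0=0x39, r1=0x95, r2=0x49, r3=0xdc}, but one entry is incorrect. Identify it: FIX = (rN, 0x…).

[0] flags=1001 → (cmp)
[1] flags=1001 LT?F → skip
[2] flags=1001 CC?T → r2=0x4e
[3] flags=1001 → (cmp)
[4] flags=1001 LS?T → r0=0xad
[5] flags=1001 CC?T → r2=0x49

FIX = (r0, 0xad)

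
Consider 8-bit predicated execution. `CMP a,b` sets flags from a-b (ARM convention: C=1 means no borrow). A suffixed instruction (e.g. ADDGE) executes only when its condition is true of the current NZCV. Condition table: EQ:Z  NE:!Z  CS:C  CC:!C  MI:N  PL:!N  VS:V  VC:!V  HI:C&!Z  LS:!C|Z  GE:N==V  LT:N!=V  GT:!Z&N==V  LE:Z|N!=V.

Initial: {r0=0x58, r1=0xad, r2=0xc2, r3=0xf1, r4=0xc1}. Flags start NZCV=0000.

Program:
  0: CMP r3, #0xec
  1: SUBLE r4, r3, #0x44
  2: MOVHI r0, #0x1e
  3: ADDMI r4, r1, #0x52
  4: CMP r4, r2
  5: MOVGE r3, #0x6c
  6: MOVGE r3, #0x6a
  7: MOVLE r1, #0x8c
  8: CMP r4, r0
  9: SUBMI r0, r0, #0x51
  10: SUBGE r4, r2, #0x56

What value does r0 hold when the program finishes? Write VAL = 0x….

0: ✓ CMP  NZCV=0010
1: · SUBLE
2: ✓ MOVHI  r0←0x1e
3: · ADDMI
4: ✓ CMP  NZCV=1000
5: · MOVGE
6: · MOVGE
7: ✓ MOVLE  r1←0x8c
8: ✓ CMP  NZCV=1010
9: ✓ SUBMI  r0←0xcd
10: · SUBGE

VAL = 0xcd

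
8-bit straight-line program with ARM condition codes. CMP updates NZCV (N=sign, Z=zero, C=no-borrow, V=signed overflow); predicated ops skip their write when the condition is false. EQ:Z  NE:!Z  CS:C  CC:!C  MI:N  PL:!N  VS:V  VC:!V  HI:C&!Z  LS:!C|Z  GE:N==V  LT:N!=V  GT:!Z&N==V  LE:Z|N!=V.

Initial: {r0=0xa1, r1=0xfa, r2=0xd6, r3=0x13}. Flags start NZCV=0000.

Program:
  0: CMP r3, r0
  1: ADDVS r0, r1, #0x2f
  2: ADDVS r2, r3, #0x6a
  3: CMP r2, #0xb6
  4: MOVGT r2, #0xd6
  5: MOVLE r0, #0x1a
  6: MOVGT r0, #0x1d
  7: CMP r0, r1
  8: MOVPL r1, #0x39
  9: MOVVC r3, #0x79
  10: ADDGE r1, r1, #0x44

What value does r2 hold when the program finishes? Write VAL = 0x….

0: ✓ CMP  NZCV=0000
1: · ADDVS
2: · ADDVS
3: ✓ CMP  NZCV=0010
4: ✓ MOVGT  r2←0xd6
5: · MOVLE
6: ✓ MOVGT  r0←0x1d
7: ✓ CMP  NZCV=0000
8: ✓ MOVPL  r1←0x39
9: ✓ MOVVC  r3←0x79
10: ✓ ADDGE  r1←0x7d

VAL = 0xd6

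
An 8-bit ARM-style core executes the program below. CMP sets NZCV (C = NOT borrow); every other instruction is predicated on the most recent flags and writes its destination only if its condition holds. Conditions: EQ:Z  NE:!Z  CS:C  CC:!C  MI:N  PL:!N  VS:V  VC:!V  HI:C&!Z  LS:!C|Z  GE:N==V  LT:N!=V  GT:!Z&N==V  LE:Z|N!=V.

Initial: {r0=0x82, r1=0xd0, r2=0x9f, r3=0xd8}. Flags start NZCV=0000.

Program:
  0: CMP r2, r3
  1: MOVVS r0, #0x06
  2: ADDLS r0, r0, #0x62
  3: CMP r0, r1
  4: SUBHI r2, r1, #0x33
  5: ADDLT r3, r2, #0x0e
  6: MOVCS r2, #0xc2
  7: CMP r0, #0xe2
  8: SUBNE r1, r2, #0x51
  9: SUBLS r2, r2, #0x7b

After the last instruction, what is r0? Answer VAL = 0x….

VAL = 0xe4

[0] flags=1000 → (cmp)
[1] flags=1000 VS?F → skip
[2] flags=1000 LS?T → r0=0xe4
[3] flags=0010 → (cmp)
[4] flags=0010 HI?T → r2=0x9d
[5] flags=0010 LT?F → skip
[6] flags=0010 CS?T → r2=0xc2
[7] flags=0010 → (cmp)
[8] flags=0010 NE?T → r1=0x71
[9] flags=0010 LS?F → skip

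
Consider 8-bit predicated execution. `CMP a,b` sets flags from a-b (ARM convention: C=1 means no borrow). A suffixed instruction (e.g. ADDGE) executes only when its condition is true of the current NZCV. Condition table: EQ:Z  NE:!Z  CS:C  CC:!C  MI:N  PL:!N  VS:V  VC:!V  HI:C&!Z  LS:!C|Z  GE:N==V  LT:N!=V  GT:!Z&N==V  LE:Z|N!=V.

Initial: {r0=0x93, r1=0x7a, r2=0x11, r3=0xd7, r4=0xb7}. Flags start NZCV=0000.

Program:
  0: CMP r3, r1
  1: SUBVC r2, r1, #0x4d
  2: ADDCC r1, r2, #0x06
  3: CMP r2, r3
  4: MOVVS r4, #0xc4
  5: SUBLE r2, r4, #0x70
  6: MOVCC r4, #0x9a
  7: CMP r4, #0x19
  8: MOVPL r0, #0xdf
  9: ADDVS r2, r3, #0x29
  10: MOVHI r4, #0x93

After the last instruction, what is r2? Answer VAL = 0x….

0: ✓ CMP  NZCV=0011
1: · SUBVC
2: · ADDCC
3: ✓ CMP  NZCV=0000
4: · MOVVS
5: · SUBLE
6: ✓ MOVCC  r4←0x9a
7: ✓ CMP  NZCV=1010
8: · MOVPL
9: · ADDVS
10: ✓ MOVHI  r4←0x93

VAL = 0x11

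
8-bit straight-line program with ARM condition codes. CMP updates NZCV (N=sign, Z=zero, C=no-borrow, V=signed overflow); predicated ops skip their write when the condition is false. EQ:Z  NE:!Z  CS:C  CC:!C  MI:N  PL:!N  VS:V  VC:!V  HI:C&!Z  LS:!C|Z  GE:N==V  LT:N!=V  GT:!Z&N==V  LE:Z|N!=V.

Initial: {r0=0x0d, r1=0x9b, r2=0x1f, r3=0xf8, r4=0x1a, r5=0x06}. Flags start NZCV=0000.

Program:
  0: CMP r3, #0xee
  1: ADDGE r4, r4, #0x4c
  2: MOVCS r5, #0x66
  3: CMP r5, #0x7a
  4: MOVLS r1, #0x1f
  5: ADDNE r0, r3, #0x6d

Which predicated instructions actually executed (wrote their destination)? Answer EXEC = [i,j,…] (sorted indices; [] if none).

[0] flags=0010 → (cmp)
[1] flags=0010 GE?T → r4=0x66
[2] flags=0010 CS?T → r5=0x66
[3] flags=1000 → (cmp)
[4] flags=1000 LS?T → r1=0x1f
[5] flags=1000 NE?T → r0=0x65

EXEC = [1,2,4,5]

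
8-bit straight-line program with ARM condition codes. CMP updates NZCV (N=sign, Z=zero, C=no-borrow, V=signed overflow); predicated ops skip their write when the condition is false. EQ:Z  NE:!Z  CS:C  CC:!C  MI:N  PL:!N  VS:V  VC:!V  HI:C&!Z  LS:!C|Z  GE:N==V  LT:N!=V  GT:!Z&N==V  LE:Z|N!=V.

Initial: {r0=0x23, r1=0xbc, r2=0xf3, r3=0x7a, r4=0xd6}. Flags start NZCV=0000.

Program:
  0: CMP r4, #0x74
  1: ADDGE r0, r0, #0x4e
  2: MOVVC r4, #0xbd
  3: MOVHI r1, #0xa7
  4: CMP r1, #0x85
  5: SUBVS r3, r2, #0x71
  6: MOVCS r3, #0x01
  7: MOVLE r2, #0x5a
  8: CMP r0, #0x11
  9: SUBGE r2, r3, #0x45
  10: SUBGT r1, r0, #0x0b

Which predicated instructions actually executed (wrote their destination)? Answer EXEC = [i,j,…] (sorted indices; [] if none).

0: ✓ CMP  NZCV=0011
1: · ADDGE
2: · MOVVC
3: ✓ MOVHI  r1←0xa7
4: ✓ CMP  NZCV=0010
5: · SUBVS
6: ✓ MOVCS  r3←0x01
7: · MOVLE
8: ✓ CMP  NZCV=0010
9: ✓ SUBGE  r2←0xbc
10: ✓ SUBGT  r1←0x18

EXEC = [3,6,9,10]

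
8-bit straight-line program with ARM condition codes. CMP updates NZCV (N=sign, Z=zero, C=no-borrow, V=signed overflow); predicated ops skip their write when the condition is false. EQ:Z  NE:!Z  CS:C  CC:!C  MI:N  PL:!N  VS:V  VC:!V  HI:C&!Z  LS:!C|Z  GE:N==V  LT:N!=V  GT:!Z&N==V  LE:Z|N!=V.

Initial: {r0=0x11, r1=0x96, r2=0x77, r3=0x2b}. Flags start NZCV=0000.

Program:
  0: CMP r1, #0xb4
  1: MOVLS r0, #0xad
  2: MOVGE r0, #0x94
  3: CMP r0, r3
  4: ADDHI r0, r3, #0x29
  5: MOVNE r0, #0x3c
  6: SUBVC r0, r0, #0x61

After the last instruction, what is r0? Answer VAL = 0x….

0: ✓ CMP  NZCV=1000
1: ✓ MOVLS  r0←0xad
2: · MOVGE
3: ✓ CMP  NZCV=1010
4: ✓ ADDHI  r0←0x54
5: ✓ MOVNE  r0←0x3c
6: ✓ SUBVC  r0←0xdb

VAL = 0xdb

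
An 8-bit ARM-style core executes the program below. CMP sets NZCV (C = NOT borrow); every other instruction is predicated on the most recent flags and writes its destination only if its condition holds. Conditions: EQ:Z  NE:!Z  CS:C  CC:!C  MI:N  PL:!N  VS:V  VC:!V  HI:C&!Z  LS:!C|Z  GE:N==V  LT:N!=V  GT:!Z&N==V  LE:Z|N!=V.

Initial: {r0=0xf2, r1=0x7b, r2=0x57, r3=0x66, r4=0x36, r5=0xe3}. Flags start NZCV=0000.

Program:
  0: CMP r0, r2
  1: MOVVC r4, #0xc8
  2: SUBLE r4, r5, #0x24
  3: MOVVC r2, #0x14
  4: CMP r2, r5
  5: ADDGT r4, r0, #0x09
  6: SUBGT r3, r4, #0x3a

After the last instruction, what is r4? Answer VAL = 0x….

[0] flags=1010 → (cmp)
[1] flags=1010 VC?T → r4=0xc8
[2] flags=1010 LE?T → r4=0xbf
[3] flags=1010 VC?T → r2=0x14
[4] flags=0000 → (cmp)
[5] flags=0000 GT?T → r4=0xfb
[6] flags=0000 GT?T → r3=0xc1

VAL = 0xfb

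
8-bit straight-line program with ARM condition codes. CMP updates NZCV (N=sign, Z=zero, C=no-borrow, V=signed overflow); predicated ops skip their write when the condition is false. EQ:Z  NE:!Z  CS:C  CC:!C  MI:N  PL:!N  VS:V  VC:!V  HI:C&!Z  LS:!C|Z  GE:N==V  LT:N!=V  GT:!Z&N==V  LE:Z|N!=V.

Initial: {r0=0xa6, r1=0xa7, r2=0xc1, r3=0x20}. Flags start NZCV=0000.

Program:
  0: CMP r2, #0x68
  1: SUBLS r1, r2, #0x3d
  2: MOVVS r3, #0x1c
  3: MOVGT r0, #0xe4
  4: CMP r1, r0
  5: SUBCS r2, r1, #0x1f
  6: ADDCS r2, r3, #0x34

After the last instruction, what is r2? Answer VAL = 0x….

VAL = 0x50

0: ✓ CMP  NZCV=0011
1: · SUBLS
2: ✓ MOVVS  r3←0x1c
3: · MOVGT
4: ✓ CMP  NZCV=0010
5: ✓ SUBCS  r2←0x88
6: ✓ ADDCS  r2←0x50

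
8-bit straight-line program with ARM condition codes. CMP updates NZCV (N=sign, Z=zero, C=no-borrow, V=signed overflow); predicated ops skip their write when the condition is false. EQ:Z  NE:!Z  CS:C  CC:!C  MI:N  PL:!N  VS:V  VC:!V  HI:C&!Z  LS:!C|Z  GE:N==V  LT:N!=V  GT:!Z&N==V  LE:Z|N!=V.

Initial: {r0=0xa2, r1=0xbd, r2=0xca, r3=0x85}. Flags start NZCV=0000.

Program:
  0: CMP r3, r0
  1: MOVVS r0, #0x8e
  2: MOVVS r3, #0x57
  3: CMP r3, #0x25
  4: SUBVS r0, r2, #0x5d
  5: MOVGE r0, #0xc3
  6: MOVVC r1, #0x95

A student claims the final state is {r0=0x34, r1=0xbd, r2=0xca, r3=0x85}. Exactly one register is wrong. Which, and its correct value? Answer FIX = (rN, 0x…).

FIX = (r0, 0x6d)

0: ✓ CMP  NZCV=1000
1: · MOVVS
2: · MOVVS
3: ✓ CMP  NZCV=0011
4: ✓ SUBVS  r0←0x6d
5: · MOVGE
6: · MOVVC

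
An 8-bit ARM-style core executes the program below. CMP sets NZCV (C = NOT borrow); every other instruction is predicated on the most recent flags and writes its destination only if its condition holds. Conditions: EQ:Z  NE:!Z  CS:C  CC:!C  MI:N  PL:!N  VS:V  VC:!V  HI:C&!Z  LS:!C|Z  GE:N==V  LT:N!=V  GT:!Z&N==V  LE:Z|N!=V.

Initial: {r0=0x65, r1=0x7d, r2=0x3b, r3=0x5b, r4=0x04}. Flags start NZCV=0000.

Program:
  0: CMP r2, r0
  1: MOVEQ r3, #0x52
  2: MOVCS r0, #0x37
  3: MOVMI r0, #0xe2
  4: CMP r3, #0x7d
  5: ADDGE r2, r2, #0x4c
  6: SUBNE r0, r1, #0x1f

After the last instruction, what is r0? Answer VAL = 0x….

0: ✓ CMP  NZCV=1000
1: · MOVEQ
2: · MOVCS
3: ✓ MOVMI  r0←0xe2
4: ✓ CMP  NZCV=1000
5: · ADDGE
6: ✓ SUBNE  r0←0x5e

VAL = 0x5e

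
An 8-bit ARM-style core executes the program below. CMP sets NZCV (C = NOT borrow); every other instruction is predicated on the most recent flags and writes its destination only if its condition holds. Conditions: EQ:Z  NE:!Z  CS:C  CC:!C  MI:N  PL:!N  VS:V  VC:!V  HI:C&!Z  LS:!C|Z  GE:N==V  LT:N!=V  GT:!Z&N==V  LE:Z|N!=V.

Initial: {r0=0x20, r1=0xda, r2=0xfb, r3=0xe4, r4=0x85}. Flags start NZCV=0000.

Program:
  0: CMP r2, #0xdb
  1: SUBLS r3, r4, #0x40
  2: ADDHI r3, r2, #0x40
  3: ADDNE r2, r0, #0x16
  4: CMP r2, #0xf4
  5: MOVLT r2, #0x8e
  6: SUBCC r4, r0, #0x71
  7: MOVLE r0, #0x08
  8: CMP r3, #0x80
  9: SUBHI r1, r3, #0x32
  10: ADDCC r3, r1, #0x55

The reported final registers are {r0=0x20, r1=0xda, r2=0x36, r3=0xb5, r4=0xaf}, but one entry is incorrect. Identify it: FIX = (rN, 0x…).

FIX = (r3, 0x2f)

[0] flags=0010 → (cmp)
[1] flags=0010 LS?F → skip
[2] flags=0010 HI?T → r3=0x3b
[3] flags=0010 NE?T → r2=0x36
[4] flags=0000 → (cmp)
[5] flags=0000 LT?F → skip
[6] flags=0000 CC?T → r4=0xaf
[7] flags=0000 LE?F → skip
[8] flags=1001 → (cmp)
[9] flags=1001 HI?F → skip
[10] flags=1001 CC?T → r3=0x2f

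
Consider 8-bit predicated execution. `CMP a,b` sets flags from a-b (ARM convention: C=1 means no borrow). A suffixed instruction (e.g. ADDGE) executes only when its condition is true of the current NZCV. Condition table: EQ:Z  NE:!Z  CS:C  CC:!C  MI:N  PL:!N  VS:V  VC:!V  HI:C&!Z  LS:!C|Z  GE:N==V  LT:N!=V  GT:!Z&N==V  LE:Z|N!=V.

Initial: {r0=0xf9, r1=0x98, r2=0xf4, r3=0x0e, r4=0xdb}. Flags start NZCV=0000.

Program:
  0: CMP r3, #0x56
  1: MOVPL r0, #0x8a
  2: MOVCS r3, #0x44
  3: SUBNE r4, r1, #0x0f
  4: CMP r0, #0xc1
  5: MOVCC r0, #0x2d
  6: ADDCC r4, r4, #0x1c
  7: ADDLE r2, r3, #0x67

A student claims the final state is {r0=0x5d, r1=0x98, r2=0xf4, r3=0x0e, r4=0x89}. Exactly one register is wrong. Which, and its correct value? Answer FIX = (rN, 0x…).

FIX = (r0, 0xf9)

[0] flags=1000 → (cmp)
[1] flags=1000 PL?F → skip
[2] flags=1000 CS?F → skip
[3] flags=1000 NE?T → r4=0x89
[4] flags=0010 → (cmp)
[5] flags=0010 CC?F → skip
[6] flags=0010 CC?F → skip
[7] flags=0010 LE?F → skip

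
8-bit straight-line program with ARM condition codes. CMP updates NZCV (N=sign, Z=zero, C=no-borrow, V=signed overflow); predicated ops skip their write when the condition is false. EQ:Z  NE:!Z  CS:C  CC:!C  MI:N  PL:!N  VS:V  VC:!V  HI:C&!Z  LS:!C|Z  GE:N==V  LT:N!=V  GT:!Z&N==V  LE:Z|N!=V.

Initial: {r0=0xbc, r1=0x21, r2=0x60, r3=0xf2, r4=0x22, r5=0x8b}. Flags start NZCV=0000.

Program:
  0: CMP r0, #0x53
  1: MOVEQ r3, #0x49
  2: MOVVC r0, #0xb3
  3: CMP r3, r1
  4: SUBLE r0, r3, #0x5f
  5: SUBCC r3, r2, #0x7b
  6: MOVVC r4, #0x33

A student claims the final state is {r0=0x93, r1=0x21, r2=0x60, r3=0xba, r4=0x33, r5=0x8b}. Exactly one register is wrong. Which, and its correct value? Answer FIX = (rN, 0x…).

FIX = (r3, 0xf2)

0: ✓ CMP  NZCV=0011
1: · MOVEQ
2: · MOVVC
3: ✓ CMP  NZCV=1010
4: ✓ SUBLE  r0←0x93
5: · SUBCC
6: ✓ MOVVC  r4←0x33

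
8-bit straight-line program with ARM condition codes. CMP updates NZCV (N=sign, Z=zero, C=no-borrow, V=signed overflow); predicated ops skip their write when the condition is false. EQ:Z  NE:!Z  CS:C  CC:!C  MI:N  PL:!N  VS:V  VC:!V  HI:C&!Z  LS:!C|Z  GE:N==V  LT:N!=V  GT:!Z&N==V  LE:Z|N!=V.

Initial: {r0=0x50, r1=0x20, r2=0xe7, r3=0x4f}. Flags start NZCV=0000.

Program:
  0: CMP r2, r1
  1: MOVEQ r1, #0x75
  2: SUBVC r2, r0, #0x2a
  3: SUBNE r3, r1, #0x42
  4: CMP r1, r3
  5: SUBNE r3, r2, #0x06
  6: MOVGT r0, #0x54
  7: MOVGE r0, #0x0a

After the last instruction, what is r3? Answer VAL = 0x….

0: ✓ CMP  NZCV=1010
1: · MOVEQ
2: ✓ SUBVC  r2←0x26
3: ✓ SUBNE  r3←0xde
4: ✓ CMP  NZCV=0000
5: ✓ SUBNE  r3←0x20
6: ✓ MOVGT  r0←0x54
7: ✓ MOVGE  r0←0x0a

VAL = 0x20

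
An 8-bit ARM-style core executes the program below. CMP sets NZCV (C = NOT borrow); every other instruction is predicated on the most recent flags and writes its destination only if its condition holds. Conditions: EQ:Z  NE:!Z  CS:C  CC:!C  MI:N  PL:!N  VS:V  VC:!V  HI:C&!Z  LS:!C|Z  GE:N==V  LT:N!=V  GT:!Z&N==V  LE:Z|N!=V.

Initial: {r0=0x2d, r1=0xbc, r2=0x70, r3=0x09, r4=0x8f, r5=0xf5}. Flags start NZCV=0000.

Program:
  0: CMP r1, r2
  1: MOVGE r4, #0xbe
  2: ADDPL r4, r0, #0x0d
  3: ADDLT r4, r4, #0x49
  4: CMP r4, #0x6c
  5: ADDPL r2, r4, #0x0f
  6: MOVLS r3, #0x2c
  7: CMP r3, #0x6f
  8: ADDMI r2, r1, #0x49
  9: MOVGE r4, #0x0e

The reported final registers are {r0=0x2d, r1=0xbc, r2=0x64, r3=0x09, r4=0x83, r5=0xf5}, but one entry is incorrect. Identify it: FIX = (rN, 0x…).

FIX = (r2, 0x05)

[0] flags=0011 → (cmp)
[1] flags=0011 GE?F → skip
[2] flags=0011 PL?T → r4=0x3a
[3] flags=0011 LT?T → r4=0x83
[4] flags=0011 → (cmp)
[5] flags=0011 PL?T → r2=0x92
[6] flags=0011 LS?F → skip
[7] flags=1000 → (cmp)
[8] flags=1000 MI?T → r2=0x05
[9] flags=1000 GE?F → skip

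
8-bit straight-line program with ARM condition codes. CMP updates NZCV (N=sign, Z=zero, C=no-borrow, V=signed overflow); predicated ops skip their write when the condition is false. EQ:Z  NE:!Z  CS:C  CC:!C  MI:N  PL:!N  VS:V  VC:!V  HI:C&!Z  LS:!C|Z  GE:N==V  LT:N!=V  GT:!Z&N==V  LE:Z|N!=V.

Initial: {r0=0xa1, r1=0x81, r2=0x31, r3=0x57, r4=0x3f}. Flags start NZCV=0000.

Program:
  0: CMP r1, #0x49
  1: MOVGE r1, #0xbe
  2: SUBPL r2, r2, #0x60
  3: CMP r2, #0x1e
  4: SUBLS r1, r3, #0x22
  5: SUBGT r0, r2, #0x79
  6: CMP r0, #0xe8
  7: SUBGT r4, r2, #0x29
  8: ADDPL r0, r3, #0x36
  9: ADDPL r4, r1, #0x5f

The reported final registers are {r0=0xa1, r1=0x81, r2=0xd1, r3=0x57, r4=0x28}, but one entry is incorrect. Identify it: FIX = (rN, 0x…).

FIX = (r4, 0x3f)

0: ✓ CMP  NZCV=0011
1: · MOVGE
2: ✓ SUBPL  r2←0xd1
3: ✓ CMP  NZCV=1010
4: · SUBLS
5: · SUBGT
6: ✓ CMP  NZCV=1000
7: · SUBGT
8: · ADDPL
9: · ADDPL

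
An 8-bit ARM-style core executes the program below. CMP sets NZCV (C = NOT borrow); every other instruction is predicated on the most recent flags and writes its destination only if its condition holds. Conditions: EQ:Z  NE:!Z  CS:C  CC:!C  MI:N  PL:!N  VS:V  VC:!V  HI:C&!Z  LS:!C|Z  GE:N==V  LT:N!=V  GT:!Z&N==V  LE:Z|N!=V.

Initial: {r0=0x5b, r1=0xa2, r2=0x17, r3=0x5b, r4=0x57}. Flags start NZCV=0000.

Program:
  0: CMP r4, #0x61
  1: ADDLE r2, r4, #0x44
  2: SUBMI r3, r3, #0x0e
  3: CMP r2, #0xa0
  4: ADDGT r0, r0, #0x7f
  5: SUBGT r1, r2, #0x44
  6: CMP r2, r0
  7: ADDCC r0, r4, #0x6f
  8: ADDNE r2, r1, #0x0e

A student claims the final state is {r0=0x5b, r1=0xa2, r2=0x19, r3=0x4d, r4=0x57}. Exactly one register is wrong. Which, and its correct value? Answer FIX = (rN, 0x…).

FIX = (r2, 0xb0)

0: ✓ CMP  NZCV=1000
1: ✓ ADDLE  r2←0x9b
2: ✓ SUBMI  r3←0x4d
3: ✓ CMP  NZCV=1000
4: · ADDGT
5: · SUBGT
6: ✓ CMP  NZCV=0011
7: · ADDCC
8: ✓ ADDNE  r2←0xb0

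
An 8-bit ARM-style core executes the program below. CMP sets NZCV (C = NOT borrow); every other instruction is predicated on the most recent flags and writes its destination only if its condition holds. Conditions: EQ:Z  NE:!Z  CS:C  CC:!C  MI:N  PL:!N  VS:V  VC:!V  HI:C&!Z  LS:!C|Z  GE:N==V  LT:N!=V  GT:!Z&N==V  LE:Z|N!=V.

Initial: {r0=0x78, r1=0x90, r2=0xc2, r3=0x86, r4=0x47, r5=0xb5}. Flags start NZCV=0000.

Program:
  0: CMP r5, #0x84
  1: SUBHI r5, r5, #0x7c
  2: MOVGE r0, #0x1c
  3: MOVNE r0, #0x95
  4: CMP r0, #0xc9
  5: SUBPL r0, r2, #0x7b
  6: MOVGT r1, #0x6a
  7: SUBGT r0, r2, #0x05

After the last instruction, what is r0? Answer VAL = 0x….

0: ✓ CMP  NZCV=0010
1: ✓ SUBHI  r5←0x39
2: ✓ MOVGE  r0←0x1c
3: ✓ MOVNE  r0←0x95
4: ✓ CMP  NZCV=1000
5: · SUBPL
6: · MOVGT
7: · SUBGT

VAL = 0x95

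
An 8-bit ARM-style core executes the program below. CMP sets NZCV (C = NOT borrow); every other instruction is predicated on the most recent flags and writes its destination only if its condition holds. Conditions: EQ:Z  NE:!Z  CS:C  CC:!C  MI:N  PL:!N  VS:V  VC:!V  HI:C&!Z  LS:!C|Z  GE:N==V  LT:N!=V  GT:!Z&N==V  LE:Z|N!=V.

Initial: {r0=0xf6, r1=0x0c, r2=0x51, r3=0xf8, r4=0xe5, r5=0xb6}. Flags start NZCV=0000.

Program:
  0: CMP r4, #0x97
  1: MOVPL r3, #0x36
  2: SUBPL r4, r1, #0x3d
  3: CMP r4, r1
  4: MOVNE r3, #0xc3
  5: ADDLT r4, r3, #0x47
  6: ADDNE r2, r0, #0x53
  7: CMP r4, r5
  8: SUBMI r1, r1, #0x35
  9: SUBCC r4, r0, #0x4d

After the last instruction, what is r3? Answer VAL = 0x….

[0] flags=0010 → (cmp)
[1] flags=0010 PL?T → r3=0x36
[2] flags=0010 PL?T → r4=0xcf
[3] flags=1010 → (cmp)
[4] flags=1010 NE?T → r3=0xc3
[5] flags=1010 LT?T → r4=0x0a
[6] flags=1010 NE?T → r2=0x49
[7] flags=0000 → (cmp)
[8] flags=0000 MI?F → skip
[9] flags=0000 CC?T → r4=0xa9

VAL = 0xc3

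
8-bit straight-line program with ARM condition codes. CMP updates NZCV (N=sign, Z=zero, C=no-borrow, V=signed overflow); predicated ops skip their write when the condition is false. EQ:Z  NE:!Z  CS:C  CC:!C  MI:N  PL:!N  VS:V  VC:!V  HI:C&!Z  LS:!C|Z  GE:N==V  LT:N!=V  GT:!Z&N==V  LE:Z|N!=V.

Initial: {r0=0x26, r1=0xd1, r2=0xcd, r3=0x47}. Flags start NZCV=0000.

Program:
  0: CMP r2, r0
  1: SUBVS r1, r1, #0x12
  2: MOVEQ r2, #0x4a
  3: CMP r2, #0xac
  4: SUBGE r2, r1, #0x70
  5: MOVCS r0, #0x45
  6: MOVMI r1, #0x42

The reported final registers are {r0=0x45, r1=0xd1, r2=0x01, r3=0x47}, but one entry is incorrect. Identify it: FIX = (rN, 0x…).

FIX = (r2, 0x61)

0: ✓ CMP  NZCV=1010
1: · SUBVS
2: · MOVEQ
3: ✓ CMP  NZCV=0010
4: ✓ SUBGE  r2←0x61
5: ✓ MOVCS  r0←0x45
6: · MOVMI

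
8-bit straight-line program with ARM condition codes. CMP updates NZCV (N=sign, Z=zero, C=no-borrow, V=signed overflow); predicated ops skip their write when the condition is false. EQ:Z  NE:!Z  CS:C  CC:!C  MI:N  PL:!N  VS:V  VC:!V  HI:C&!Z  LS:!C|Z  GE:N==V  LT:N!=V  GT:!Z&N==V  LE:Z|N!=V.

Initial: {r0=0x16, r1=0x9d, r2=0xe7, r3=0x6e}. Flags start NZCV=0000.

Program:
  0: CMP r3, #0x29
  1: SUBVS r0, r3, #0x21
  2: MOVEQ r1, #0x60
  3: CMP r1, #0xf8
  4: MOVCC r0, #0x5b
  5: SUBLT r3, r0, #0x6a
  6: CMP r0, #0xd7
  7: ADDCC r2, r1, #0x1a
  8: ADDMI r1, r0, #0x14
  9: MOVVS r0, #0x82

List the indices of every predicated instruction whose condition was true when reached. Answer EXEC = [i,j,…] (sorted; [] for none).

EXEC = [4,5,7,8,9]

[0] flags=0010 → (cmp)
[1] flags=0010 VS?F → skip
[2] flags=0010 EQ?F → skip
[3] flags=1000 → (cmp)
[4] flags=1000 CC?T → r0=0x5b
[5] flags=1000 LT?T → r3=0xf1
[6] flags=1001 → (cmp)
[7] flags=1001 CC?T → r2=0xb7
[8] flags=1001 MI?T → r1=0x6f
[9] flags=1001 VS?T → r0=0x82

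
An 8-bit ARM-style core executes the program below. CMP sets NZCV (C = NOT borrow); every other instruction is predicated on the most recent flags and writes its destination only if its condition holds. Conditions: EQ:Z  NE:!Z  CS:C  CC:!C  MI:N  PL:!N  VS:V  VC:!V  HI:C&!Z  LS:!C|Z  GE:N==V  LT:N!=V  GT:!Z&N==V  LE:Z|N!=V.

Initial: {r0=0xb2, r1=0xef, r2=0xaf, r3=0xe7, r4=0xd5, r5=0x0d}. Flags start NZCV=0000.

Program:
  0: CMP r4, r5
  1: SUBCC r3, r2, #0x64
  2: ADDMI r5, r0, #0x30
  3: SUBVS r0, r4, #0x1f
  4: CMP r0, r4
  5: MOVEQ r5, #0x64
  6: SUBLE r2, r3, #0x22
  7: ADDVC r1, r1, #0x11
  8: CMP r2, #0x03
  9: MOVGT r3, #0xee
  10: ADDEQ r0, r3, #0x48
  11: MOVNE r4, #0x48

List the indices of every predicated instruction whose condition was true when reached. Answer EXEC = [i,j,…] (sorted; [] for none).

EXEC = [2,6,7,11]

0: ✓ CMP  NZCV=1010
1: · SUBCC
2: ✓ ADDMI  r5←0xe2
3: · SUBVS
4: ✓ CMP  NZCV=1000
5: · MOVEQ
6: ✓ SUBLE  r2←0xc5
7: ✓ ADDVC  r1←0x00
8: ✓ CMP  NZCV=1010
9: · MOVGT
10: · ADDEQ
11: ✓ MOVNE  r4←0x48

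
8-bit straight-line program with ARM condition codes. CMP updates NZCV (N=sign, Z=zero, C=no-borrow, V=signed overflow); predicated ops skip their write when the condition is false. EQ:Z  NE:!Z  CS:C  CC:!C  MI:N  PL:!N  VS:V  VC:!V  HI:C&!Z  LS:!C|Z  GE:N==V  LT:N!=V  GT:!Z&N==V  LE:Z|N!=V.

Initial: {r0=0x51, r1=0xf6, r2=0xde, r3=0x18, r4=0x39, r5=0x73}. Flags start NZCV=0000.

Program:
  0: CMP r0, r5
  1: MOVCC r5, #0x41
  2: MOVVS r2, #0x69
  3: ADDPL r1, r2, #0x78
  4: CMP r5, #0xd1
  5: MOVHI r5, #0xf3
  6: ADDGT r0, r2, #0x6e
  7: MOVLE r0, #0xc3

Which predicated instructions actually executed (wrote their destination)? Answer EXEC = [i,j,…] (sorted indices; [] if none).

0: ✓ CMP  NZCV=1000
1: ✓ MOVCC  r5←0x41
2: · MOVVS
3: · ADDPL
4: ✓ CMP  NZCV=0000
5: · MOVHI
6: ✓ ADDGT  r0←0x4c
7: · MOVLE

EXEC = [1,6]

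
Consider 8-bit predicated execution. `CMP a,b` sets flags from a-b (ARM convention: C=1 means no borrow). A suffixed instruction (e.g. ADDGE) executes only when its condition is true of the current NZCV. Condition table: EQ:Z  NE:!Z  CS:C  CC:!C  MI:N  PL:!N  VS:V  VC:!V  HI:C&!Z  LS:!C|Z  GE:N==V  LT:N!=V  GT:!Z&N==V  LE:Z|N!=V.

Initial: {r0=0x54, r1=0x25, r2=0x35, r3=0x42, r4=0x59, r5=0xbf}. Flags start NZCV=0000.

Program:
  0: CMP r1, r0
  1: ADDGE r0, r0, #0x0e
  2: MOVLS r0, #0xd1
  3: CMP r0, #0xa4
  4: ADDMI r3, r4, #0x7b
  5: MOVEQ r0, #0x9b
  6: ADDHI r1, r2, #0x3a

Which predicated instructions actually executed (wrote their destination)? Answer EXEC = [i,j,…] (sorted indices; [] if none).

EXEC = [2,6]

0: ✓ CMP  NZCV=1000
1: · ADDGE
2: ✓ MOVLS  r0←0xd1
3: ✓ CMP  NZCV=0010
4: · ADDMI
5: · MOVEQ
6: ✓ ADDHI  r1←0x6f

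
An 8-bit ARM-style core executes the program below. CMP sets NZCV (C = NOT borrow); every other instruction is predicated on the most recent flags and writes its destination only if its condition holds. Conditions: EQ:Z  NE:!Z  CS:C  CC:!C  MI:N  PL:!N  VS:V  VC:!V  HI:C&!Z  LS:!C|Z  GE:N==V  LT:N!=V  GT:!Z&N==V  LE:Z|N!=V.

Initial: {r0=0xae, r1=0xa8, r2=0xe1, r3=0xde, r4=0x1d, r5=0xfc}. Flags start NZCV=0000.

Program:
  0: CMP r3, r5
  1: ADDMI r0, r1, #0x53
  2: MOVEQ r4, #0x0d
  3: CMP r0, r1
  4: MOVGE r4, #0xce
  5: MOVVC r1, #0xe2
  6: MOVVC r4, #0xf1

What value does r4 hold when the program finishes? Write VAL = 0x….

VAL = 0xf1

0: ✓ CMP  NZCV=1000
1: ✓ ADDMI  r0←0xfb
2: · MOVEQ
3: ✓ CMP  NZCV=0010
4: ✓ MOVGE  r4←0xce
5: ✓ MOVVC  r1←0xe2
6: ✓ MOVVC  r4←0xf1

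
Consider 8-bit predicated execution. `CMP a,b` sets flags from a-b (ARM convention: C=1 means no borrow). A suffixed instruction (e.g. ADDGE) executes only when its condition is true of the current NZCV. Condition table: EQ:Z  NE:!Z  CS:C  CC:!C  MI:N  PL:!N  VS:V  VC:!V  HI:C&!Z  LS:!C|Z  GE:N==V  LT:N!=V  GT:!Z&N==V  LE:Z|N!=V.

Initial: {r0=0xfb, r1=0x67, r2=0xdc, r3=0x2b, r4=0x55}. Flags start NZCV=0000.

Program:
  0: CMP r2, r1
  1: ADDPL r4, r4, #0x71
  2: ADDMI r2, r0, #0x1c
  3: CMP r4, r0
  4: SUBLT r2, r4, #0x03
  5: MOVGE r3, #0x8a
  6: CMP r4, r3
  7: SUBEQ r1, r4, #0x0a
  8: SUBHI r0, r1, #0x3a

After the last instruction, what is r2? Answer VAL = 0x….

VAL = 0xc3

0: ✓ CMP  NZCV=0011
1: ✓ ADDPL  r4←0xc6
2: · ADDMI
3: ✓ CMP  NZCV=1000
4: ✓ SUBLT  r2←0xc3
5: · MOVGE
6: ✓ CMP  NZCV=1010
7: · SUBEQ
8: ✓ SUBHI  r0←0x2d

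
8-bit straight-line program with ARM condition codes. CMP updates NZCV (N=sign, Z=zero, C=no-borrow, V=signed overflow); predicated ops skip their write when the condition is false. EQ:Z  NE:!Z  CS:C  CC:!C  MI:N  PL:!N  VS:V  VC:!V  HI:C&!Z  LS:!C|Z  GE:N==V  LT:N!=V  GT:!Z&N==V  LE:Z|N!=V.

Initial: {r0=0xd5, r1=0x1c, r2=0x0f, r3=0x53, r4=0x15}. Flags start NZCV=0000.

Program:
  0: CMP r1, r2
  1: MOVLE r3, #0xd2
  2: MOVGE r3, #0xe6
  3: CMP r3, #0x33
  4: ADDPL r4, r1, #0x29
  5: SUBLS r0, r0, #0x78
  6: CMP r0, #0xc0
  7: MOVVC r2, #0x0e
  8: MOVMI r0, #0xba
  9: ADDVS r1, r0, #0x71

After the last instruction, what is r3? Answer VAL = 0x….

VAL = 0xe6

[0] flags=0010 → (cmp)
[1] flags=0010 LE?F → skip
[2] flags=0010 GE?T → r3=0xe6
[3] flags=1010 → (cmp)
[4] flags=1010 PL?F → skip
[5] flags=1010 LS?F → skip
[6] flags=0010 → (cmp)
[7] flags=0010 VC?T → r2=0x0e
[8] flags=0010 MI?F → skip
[9] flags=0010 VS?F → skip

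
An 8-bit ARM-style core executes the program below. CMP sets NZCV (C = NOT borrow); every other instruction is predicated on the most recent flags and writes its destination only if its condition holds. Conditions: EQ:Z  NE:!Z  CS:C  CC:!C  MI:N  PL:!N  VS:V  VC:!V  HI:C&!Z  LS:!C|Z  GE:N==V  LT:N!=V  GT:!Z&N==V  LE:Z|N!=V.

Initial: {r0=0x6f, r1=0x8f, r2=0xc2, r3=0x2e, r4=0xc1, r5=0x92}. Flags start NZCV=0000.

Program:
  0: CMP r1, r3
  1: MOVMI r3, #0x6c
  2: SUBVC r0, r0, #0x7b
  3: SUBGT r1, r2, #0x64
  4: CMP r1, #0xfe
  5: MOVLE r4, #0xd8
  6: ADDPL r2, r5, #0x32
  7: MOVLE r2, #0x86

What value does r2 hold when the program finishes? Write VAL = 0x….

VAL = 0x86

[0] flags=0011 → (cmp)
[1] flags=0011 MI?F → skip
[2] flags=0011 VC?F → skip
[3] flags=0011 GT?F → skip
[4] flags=1000 → (cmp)
[5] flags=1000 LE?T → r4=0xd8
[6] flags=1000 PL?F → skip
[7] flags=1000 LE?T → r2=0x86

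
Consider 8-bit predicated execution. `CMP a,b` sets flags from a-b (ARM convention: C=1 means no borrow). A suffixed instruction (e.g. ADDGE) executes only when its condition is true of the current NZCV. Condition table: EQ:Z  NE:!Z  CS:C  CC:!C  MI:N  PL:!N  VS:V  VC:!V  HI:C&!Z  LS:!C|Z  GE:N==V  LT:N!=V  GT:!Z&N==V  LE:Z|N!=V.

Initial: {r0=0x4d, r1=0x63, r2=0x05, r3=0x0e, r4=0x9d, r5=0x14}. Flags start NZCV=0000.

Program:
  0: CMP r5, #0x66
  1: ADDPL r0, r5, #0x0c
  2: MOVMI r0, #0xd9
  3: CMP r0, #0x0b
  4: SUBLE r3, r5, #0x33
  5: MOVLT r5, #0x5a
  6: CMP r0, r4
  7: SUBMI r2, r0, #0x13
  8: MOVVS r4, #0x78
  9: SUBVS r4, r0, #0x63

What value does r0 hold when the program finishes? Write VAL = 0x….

0: ✓ CMP  NZCV=1000
1: · ADDPL
2: ✓ MOVMI  r0←0xd9
3: ✓ CMP  NZCV=1010
4: ✓ SUBLE  r3←0xe1
5: ✓ MOVLT  r5←0x5a
6: ✓ CMP  NZCV=0010
7: · SUBMI
8: · MOVVS
9: · SUBVS

VAL = 0xd9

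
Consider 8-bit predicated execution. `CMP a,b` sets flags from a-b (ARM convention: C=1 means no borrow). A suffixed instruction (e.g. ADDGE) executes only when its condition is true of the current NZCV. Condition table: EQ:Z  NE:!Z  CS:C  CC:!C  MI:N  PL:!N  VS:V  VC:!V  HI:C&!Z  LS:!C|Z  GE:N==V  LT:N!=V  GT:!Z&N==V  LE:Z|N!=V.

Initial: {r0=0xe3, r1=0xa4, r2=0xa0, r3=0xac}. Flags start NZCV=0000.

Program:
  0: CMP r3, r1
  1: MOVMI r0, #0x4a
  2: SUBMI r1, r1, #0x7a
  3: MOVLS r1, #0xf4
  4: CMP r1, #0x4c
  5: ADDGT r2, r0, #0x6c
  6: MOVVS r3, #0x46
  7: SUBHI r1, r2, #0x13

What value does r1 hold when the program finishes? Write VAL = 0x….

0: ✓ CMP  NZCV=0010
1: · MOVMI
2: · SUBMI
3: · MOVLS
4: ✓ CMP  NZCV=0011
5: · ADDGT
6: ✓ MOVVS  r3←0x46
7: ✓ SUBHI  r1←0x8d

VAL = 0x8d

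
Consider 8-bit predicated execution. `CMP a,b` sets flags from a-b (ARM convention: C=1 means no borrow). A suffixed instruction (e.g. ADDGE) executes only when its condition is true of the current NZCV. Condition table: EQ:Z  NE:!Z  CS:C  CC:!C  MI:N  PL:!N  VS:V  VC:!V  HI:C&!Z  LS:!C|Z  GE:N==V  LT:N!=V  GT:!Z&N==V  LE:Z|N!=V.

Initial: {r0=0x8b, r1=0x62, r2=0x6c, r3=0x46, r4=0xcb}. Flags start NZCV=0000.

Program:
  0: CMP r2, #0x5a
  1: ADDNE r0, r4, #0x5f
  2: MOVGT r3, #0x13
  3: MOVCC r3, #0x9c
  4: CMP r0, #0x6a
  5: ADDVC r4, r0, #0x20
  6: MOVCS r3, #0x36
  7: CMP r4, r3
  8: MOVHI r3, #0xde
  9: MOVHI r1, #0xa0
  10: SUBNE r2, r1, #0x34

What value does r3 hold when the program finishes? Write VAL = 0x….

VAL = 0xde

0: ✓ CMP  NZCV=0010
1: ✓ ADDNE  r0←0x2a
2: ✓ MOVGT  r3←0x13
3: · MOVCC
4: ✓ CMP  NZCV=1000
5: ✓ ADDVC  r4←0x4a
6: · MOVCS
7: ✓ CMP  NZCV=0010
8: ✓ MOVHI  r3←0xde
9: ✓ MOVHI  r1←0xa0
10: ✓ SUBNE  r2←0x6c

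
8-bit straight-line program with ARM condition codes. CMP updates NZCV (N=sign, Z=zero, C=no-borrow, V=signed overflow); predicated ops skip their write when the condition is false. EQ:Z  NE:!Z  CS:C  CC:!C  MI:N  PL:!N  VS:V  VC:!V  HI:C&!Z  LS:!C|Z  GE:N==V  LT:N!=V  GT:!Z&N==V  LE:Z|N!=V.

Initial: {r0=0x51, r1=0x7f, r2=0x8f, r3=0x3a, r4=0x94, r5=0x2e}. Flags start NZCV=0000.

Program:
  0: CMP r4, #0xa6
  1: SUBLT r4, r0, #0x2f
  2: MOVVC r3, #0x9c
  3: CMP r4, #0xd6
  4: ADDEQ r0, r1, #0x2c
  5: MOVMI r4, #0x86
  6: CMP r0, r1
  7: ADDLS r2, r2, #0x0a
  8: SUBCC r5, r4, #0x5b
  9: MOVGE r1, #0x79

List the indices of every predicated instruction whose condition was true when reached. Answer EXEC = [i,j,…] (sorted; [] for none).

0: ✓ CMP  NZCV=1000
1: ✓ SUBLT  r4←0x22
2: ✓ MOVVC  r3←0x9c
3: ✓ CMP  NZCV=0000
4: · ADDEQ
5: · MOVMI
6: ✓ CMP  NZCV=1000
7: ✓ ADDLS  r2←0x99
8: ✓ SUBCC  r5←0xc7
9: · MOVGE

EXEC = [1,2,7,8]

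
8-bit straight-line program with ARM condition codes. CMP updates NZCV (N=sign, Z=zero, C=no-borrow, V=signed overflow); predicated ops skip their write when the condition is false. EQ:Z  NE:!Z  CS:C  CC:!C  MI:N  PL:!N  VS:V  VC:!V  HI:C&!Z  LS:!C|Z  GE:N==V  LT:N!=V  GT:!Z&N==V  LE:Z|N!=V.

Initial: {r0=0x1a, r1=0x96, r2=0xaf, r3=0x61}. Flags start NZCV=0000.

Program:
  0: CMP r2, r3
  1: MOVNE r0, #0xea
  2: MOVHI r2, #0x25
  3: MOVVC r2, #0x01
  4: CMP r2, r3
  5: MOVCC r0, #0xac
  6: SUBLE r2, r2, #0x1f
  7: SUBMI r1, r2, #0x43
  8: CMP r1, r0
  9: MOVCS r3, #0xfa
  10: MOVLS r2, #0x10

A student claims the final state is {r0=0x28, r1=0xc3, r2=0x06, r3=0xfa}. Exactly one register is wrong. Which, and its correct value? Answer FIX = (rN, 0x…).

FIX = (r0, 0xac)

0: ✓ CMP  NZCV=0011
1: ✓ MOVNE  r0←0xea
2: ✓ MOVHI  r2←0x25
3: · MOVVC
4: ✓ CMP  NZCV=1000
5: ✓ MOVCC  r0←0xac
6: ✓ SUBLE  r2←0x06
7: ✓ SUBMI  r1←0xc3
8: ✓ CMP  NZCV=0010
9: ✓ MOVCS  r3←0xfa
10: · MOVLS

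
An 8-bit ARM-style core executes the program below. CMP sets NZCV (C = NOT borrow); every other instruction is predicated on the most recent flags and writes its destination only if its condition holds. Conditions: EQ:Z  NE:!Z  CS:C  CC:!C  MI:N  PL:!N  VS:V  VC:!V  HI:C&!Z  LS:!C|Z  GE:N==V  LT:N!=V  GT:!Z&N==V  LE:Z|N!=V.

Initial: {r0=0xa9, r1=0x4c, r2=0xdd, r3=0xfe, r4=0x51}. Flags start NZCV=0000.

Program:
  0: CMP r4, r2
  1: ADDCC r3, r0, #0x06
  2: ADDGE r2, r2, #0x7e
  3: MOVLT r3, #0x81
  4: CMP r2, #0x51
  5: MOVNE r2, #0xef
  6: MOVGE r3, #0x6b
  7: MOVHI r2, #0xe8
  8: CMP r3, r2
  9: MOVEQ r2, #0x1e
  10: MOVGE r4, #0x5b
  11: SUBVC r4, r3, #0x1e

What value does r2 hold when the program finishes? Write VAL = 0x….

VAL = 0xe8

0: ✓ CMP  NZCV=0000
1: ✓ ADDCC  r3←0xaf
2: ✓ ADDGE  r2←0x5b
3: · MOVLT
4: ✓ CMP  NZCV=0010
5: ✓ MOVNE  r2←0xef
6: ✓ MOVGE  r3←0x6b
7: ✓ MOVHI  r2←0xe8
8: ✓ CMP  NZCV=1001
9: · MOVEQ
10: ✓ MOVGE  r4←0x5b
11: · SUBVC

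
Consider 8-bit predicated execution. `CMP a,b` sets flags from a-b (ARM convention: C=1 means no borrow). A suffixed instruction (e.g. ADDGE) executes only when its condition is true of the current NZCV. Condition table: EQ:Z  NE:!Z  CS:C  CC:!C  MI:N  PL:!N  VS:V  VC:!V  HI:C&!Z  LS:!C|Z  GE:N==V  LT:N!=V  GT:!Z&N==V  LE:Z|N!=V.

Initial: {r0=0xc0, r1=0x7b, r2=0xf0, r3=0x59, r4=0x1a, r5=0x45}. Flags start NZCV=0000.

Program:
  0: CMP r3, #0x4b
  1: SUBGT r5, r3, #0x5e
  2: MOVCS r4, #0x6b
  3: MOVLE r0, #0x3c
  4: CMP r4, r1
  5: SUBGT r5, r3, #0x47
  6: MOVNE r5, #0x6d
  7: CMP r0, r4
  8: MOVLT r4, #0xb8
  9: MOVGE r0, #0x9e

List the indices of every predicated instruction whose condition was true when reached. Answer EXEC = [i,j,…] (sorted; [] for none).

EXEC = [1,2,6,8]

0: ✓ CMP  NZCV=0010
1: ✓ SUBGT  r5←0xfb
2: ✓ MOVCS  r4←0x6b
3: · MOVLE
4: ✓ CMP  NZCV=1000
5: · SUBGT
6: ✓ MOVNE  r5←0x6d
7: ✓ CMP  NZCV=0011
8: ✓ MOVLT  r4←0xb8
9: · MOVGE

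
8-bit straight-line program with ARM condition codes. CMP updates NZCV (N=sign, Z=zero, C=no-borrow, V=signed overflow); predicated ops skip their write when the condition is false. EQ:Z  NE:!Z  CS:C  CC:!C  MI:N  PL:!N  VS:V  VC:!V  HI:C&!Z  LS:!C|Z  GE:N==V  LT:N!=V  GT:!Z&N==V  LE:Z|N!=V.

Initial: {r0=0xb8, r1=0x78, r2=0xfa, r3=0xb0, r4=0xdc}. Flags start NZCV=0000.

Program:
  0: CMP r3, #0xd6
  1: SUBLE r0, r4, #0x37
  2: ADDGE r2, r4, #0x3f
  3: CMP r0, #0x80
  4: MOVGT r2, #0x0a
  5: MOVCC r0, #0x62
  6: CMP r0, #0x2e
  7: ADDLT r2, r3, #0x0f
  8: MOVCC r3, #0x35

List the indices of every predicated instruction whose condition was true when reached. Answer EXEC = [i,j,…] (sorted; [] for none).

[0] flags=1000 → (cmp)
[1] flags=1000 LE?T → r0=0xa5
[2] flags=1000 GE?F → skip
[3] flags=0010 → (cmp)
[4] flags=0010 GT?T → r2=0x0a
[5] flags=0010 CC?F → skip
[6] flags=0011 → (cmp)
[7] flags=0011 LT?T → r2=0xbf
[8] flags=0011 CC?F → skip

EXEC = [1,4,7]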